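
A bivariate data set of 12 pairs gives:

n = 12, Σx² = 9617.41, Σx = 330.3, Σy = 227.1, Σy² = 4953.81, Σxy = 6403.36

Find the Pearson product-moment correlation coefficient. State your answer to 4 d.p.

0.2595

r = (nΣxy − ΣxΣy) / √[(nΣx² − (Σx)²)(nΣy² − (Σy)²)]
Numerator: 12×6403.36 − 330.3×227.1 = 1829.19
Denominator: √[(115408.92 − 109098.09)(59445.72 − 51574.41)] = √[6310.83 × 7871.31] = 7048.0139
r = 1829.19 / 7048.0139 ≈ 0.2595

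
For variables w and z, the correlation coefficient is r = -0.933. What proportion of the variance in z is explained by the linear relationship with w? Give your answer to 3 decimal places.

r² = (-0.933)² = 0.870

0.870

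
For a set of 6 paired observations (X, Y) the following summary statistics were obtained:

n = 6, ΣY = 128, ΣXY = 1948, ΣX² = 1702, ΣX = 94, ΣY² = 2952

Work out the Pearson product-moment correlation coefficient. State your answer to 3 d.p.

-0.254

r = (nΣXY − ΣXΣY) / √[(nΣX² − (ΣX)²)(nΣY² − (ΣY)²)]
Numerator: 6×1948 − 94×128 = -344
Denominator: √[(10212 − 8836)(17712 − 16384)] = √[1376 × 1328] = 1351.7870
r = -344 / 1351.7870 ≈ -0.254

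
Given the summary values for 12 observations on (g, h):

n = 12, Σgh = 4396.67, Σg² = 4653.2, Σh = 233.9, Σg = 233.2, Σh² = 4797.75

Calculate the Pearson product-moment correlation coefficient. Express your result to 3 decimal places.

-0.874

r = (nΣgh − ΣgΣh) / √[(nΣg² − (Σg)²)(nΣh² − (Σh)²)]
Numerator: 12×4396.67 − 233.2×233.9 = -1785.44
Denominator: √[(55838.4 − 54382.24)(57573 − 54709.21)] = √[1456.16 × 2863.79] = 2042.0912
r = -1785.44 / 2042.0912 ≈ -0.874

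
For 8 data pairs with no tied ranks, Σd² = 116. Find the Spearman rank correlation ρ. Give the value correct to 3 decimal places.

ρ = 1 − 6Σd² / [n(n²−1)] = 1 − 6×116 / (8×63)
  = 1 − 696/504 = 1 − 1.3810 ≈ -0.381

-0.381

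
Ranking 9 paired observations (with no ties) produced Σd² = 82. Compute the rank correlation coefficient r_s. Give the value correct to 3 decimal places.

ρ = 1 − 6Σd² / [n(n²−1)] = 1 − 6×82 / (9×80)
  = 1 − 492/720 = 1 − 0.6833 ≈ 0.317

0.317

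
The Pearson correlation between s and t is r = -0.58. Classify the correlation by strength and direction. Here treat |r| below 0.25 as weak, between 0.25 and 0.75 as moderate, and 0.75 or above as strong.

r = -0.58 < 0 so the relationship is negative.
|r| = 0.58, which falls in the moderate range.

moderate negative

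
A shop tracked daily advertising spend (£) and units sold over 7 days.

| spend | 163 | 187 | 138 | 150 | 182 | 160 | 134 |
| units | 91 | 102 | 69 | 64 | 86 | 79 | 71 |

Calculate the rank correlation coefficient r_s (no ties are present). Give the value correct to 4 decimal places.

0.8214

Rank spend: 5, 7, 2, 3, 6, 4, 1
Rank units: 6, 7, 2, 1, 5, 4, 3
d = rank(spend) − rank(units): -1, 0, 0, 2, 1, 0, -2; Σd² = 10
ρ = 1 − 6Σd² / [n(n²−1)] = 1 − 6×10 / (7×48) = 1 − 60/336 ≈ 0.8214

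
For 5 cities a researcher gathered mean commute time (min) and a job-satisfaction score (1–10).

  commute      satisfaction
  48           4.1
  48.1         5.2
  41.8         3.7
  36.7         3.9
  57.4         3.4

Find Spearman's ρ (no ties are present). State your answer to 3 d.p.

Rank commute: 3, 4, 2, 1, 5
Rank satisfaction: 4, 5, 2, 3, 1
d = rank(commute) − rank(satisfaction): -1, -1, 0, -2, 4; Σd² = 22
ρ = 1 − 6Σd² / [n(n²−1)] = 1 − 6×22 / (5×24) = 1 − 132/120 ≈ -0.100

-0.100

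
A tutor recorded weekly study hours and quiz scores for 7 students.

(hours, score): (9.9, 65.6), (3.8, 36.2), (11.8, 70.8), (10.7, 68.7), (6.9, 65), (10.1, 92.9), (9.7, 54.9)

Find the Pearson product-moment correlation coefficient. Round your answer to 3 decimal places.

n = 7, Σx = 62.9, Σy = 454.1, Σx² = 609.89, Σy² = 31215.55, Σxy = 4276.85
nΣxy − ΣxΣy = 29937.95 − 28562.89 = 1375.06
nΣx² − (Σx)² = 4269.23 − 3956.41 = 312.82; nΣy² − (Σy)² = 218508.85 − 206206.81 = 12302.04
r = 1375.06 / √(312.82 × 12302.04) = 1375.06 / 1961.7146 ≈ 0.701

0.701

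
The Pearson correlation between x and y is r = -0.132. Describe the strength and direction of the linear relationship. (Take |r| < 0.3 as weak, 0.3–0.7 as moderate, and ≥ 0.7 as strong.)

r = -0.132 < 0 so the relationship is negative.
|r| = 0.132, which falls in the weak range.

weak negative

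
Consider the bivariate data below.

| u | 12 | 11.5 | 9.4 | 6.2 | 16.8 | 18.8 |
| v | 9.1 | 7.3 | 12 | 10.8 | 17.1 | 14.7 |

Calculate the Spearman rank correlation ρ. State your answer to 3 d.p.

0.486

Rank u: 4, 3, 2, 1, 5, 6
Rank v: 2, 1, 4, 3, 6, 5
d = rank(u) − rank(v): 2, 2, -2, -2, -1, 1; Σd² = 18
ρ = 1 − 6Σd² / [n(n²−1)] = 1 − 6×18 / (6×35) = 1 − 108/210 ≈ 0.486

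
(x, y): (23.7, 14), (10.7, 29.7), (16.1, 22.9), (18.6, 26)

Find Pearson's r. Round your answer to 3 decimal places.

-0.900

n = 4, Σx = 69.1, Σy = 92.6, Σx² = 1281.35, Σy² = 2278.5, Σxy = 1501.88
nΣxy − ΣxΣy = 6007.52 − 6398.66 = -391.14
nΣx² − (Σx)² = 5125.4 − 4774.81 = 350.59; nΣy² − (Σy)² = 9114 − 8574.76 = 539.24
r = -391.14 / √(350.59 × 539.24) = -391.14 / 434.8013 ≈ -0.900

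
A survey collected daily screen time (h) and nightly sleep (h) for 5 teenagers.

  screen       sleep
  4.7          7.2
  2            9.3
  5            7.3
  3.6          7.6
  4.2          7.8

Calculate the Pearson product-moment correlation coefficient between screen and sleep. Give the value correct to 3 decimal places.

-0.946

n = 5, Σx = 19.5, Σy = 39.2, Σx² = 81.69, Σy² = 310.22, Σxy = 149.06
nΣxy − ΣxΣy = 745.3 − 764.4 = -19.1
nΣx² − (Σx)² = 408.45 − 380.25 = 28.2; nΣy² − (Σy)² = 1551.1 − 1536.64 = 14.46
r = -19.1 / √(28.2 × 14.46) = -19.1 / 20.1934 ≈ -0.946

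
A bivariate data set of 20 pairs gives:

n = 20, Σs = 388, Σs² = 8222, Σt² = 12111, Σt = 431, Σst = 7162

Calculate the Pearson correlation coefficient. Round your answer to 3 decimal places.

-0.856

r = (nΣst − ΣsΣt) / √[(nΣs² − (Σs)²)(nΣt² − (Σt)²)]
Numerator: 20×7162 − 388×431 = -23988
Denominator: √[(164440 − 150544)(242220 − 185761)] = √[13896 × 56459] = 28009.8958
r = -23988 / 28009.8958 ≈ -0.856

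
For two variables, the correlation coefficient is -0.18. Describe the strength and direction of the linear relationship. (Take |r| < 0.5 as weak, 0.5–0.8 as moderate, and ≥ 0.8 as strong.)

r = -0.18 < 0 so the relationship is negative.
|r| = 0.18, which falls in the weak range.

weak negative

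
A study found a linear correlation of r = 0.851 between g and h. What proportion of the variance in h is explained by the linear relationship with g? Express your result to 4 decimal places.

r² = (0.851)² = 0.7242

0.7242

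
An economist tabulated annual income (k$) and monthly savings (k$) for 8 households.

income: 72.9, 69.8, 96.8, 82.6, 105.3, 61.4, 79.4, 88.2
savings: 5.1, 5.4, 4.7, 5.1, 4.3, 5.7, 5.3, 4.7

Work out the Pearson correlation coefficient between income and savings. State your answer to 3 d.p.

n = 8, Σx = 656.4, Σy = 40.3, Σx² = 55321.1, Σy² = 204.43, Σxy = 3263.06
nΣxy − ΣxΣy = 26104.48 − 26452.92 = -348.44
nΣx² − (Σx)² = 442568.8 − 430860.96 = 11707.84; nΣy² − (Σy)² = 1635.44 − 1624.09 = 11.35
r = -348.44 / √(11707.84 × 11.35) = -348.44 / 364.5326 ≈ -0.956

-0.956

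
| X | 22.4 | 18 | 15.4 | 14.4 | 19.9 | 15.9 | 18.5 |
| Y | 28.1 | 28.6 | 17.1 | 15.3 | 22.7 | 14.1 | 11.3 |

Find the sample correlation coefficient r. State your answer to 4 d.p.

0.6258

n = 7, ΣX = 124.5, ΣY = 137.2, ΣX² = 2261.35, ΣY² = 2975.86, ΣXY = 2512.87
nΣXY − ΣXΣY = 17590.09 − 17081.4 = 508.69
nΣX² − (ΣX)² = 15829.45 − 15500.25 = 329.2; nΣY² − (ΣY)² = 20831.02 − 18823.84 = 2007.18
r = 508.69 / √(329.2 × 2007.18) = 508.69 / 812.8737 ≈ 0.6258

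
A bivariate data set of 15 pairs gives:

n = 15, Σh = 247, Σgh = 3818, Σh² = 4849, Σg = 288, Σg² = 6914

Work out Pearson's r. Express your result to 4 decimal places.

-0.8886

r = (nΣgh − ΣgΣh) / √[(nΣg² − (Σg)²)(nΣh² − (Σh)²)]
Numerator: 15×3818 − 288×247 = -13866
Denominator: √[(103710 − 82944)(72735 − 61009)] = √[20766 × 11726] = 15604.5543
r = -13866 / 15604.5543 ≈ -0.8886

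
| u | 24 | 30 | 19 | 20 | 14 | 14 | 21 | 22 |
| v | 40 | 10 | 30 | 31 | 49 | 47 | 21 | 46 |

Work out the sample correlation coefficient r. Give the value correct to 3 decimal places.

-0.729

n = 8, Σu = 164, Σv = 274, Σu² = 3554, Σv² = 10728, Σuv = 5247
nΣuv − ΣuΣv = 41976 − 44936 = -2960
nΣu² − (Σu)² = 28432 − 26896 = 1536; nΣv² − (Σv)² = 85824 − 75076 = 10748
r = -2960 / √(1536 × 10748) = -2960 / 4063.1180 ≈ -0.729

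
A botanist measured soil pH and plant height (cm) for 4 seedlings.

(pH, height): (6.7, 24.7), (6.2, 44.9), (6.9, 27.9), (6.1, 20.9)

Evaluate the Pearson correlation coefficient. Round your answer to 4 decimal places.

n = 4, Σx = 25.9, Σy = 118.4, Σx² = 168.15, Σy² = 3841.32, Σxy = 763.87
nΣxy − ΣxΣy = 3055.48 − 3066.56 = -11.08
nΣx² − (Σx)² = 672.6 − 670.81 = 1.79; nΣy² − (Σy)² = 15365.28 − 14018.56 = 1346.72
r = -11.08 / √(1.79 × 1346.72) = -11.08 / 49.0982 ≈ -0.2257

-0.2257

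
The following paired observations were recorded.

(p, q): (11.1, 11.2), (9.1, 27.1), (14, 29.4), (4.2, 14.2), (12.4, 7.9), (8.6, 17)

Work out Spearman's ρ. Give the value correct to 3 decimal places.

0.086

Rank p: 4, 3, 6, 1, 5, 2
Rank q: 2, 5, 6, 3, 1, 4
d = rank(p) − rank(q): 2, -2, 0, -2, 4, -2; Σd² = 32
ρ = 1 − 6Σd² / [n(n²−1)] = 1 − 6×32 / (6×35) = 1 − 192/210 ≈ 0.086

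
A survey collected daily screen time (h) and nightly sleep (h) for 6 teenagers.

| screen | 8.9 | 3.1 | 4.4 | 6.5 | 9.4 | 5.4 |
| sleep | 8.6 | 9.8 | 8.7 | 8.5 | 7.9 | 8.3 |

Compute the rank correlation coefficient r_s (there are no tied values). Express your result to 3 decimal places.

Rank screen: 5, 1, 2, 4, 6, 3
Rank sleep: 4, 6, 5, 3, 1, 2
d = rank(screen) − rank(sleep): 1, -5, -3, 1, 5, 1; Σd² = 62
ρ = 1 − 6Σd² / [n(n²−1)] = 1 − 6×62 / (6×35) = 1 − 372/210 ≈ -0.771

-0.771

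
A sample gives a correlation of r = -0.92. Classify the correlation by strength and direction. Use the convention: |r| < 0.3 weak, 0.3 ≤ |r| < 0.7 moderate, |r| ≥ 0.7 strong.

strong negative

r = -0.92 < 0 so the relationship is negative.
|r| = 0.92, which falls in the strong range.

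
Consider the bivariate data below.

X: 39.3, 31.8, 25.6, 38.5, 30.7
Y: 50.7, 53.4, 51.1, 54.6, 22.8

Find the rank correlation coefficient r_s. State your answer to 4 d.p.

0.2000

Rank X: 5, 3, 1, 4, 2
Rank Y: 2, 4, 3, 5, 1
d = rank(X) − rank(Y): 3, -1, -2, -1, 1; Σd² = 16
ρ = 1 − 6Σd² / [n(n²−1)] = 1 − 6×16 / (5×24) = 1 − 96/120 ≈ 0.2000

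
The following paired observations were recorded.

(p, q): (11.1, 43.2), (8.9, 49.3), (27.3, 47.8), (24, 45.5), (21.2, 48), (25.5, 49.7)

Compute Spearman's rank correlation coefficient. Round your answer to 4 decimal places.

0.0857

Rank p: 2, 1, 6, 4, 3, 5
Rank q: 1, 5, 3, 2, 4, 6
d = rank(p) − rank(q): 1, -4, 3, 2, -1, -1; Σd² = 32
ρ = 1 − 6Σd² / [n(n²−1)] = 1 − 6×32 / (6×35) = 1 − 192/210 ≈ 0.0857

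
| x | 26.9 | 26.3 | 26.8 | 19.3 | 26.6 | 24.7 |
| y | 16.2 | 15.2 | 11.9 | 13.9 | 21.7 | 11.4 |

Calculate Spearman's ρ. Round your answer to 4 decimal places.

Rank x: 6, 3, 5, 1, 4, 2
Rank y: 5, 4, 2, 3, 6, 1
d = rank(x) − rank(y): 1, -1, 3, -2, -2, 1; Σd² = 20
ρ = 1 − 6Σd² / [n(n²−1)] = 1 − 6×20 / (6×35) = 1 − 120/210 ≈ 0.4286

0.4286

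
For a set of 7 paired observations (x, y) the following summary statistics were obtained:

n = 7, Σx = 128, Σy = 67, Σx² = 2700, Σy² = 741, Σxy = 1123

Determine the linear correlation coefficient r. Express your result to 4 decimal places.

-0.5395

r = (nΣxy − ΣxΣy) / √[(nΣx² − (Σx)²)(nΣy² − (Σy)²)]
Numerator: 7×1123 − 128×67 = -715
Denominator: √[(18900 − 16384)(5187 − 4489)] = √[2516 × 698] = 1325.2049
r = -715 / 1325.2049 ≈ -0.5395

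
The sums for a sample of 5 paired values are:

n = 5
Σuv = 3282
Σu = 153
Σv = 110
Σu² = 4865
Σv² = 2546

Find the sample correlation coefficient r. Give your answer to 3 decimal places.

r = (nΣuv − ΣuΣv) / √[(nΣu² − (Σu)²)(nΣv² − (Σv)²)]
Numerator: 5×3282 − 153×110 = -420
Denominator: √[(24325 − 23409)(12730 − 12100)] = √[916 × 630] = 759.6578
r = -420 / 759.6578 ≈ -0.553

-0.553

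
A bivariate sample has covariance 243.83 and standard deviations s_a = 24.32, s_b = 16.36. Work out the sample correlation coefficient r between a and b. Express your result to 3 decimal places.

r = Cov(a,b) / (s_a · s_b) = 243.83 / (24.32 × 16.36)
  = 243.83 / 397.8752 ≈ 0.613

0.613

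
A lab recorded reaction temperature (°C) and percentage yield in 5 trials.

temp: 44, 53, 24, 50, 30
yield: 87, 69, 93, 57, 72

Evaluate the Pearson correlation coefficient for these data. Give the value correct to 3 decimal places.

n = 5, Σx = 201, Σy = 378, Σx² = 8721, Σy² = 29412, Σxy = 14727
nΣxy − ΣxΣy = 73635 − 75978 = -2343
nΣx² − (Σx)² = 43605 − 40401 = 3204; nΣy² − (Σy)² = 147060 − 142884 = 4176
r = -2343 / √(3204 × 4176) = -2343 / 3657.8551 ≈ -0.641

-0.641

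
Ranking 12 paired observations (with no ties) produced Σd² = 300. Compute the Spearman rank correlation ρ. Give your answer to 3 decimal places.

ρ = 1 − 6Σd² / [n(n²−1)] = 1 − 6×300 / (12×143)
  = 1 − 1800/1716 = 1 − 1.0490 ≈ -0.049

-0.049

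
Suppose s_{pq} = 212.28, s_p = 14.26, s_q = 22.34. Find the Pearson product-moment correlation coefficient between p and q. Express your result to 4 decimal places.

r = Cov(p,q) / (s_p · s_q) = 212.28 / (14.26 × 22.34)
  = 212.28 / 318.5684 ≈ 0.6664

0.6664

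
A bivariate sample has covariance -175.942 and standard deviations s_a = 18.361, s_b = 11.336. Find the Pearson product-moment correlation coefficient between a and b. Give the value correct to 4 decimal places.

-0.8453

r = Cov(a,b) / (s_a · s_b) = -175.942 / (18.361 × 11.336)
  = -175.942 / 208.1403 ≈ -0.8453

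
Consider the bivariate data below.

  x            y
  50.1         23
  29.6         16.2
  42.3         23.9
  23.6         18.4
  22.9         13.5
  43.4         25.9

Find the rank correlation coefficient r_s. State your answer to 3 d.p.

Rank x: 6, 3, 4, 2, 1, 5
Rank y: 4, 2, 5, 3, 1, 6
d = rank(x) − rank(y): 2, 1, -1, -1, 0, -1; Σd² = 8
ρ = 1 − 6Σd² / [n(n²−1)] = 1 − 6×8 / (6×35) = 1 − 48/210 ≈ 0.771

0.771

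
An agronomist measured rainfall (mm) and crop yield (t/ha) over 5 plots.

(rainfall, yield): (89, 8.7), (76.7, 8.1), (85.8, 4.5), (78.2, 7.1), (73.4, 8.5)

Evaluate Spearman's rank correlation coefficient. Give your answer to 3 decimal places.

0.000

Rank rainfall: 5, 2, 4, 3, 1
Rank yield: 5, 3, 1, 2, 4
d = rank(rainfall) − rank(yield): 0, -1, 3, 1, -3; Σd² = 20
ρ = 1 − 6Σd² / [n(n²−1)] = 1 − 6×20 / (5×24) = 1 − 120/120 ≈ 0.000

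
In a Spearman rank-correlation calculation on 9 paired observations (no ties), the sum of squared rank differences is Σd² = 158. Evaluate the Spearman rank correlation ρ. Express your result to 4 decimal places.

-0.3167

ρ = 1 − 6Σd² / [n(n²−1)] = 1 − 6×158 / (9×80)
  = 1 − 948/720 = 1 − 1.31667 ≈ -0.3167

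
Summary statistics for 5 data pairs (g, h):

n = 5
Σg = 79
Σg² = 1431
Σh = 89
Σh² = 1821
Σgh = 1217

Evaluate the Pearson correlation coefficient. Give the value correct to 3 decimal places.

-0.909

r = (nΣgh − ΣgΣh) / √[(nΣg² − (Σg)²)(nΣh² − (Σh)²)]
Numerator: 5×1217 − 79×89 = -946
Denominator: √[(7155 − 6241)(9105 − 7921)] = √[914 × 1184] = 1040.2769
r = -946 / 1040.2769 ≈ -0.909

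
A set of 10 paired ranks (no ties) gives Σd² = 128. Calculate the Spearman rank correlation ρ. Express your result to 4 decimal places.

ρ = 1 − 6Σd² / [n(n²−1)] = 1 − 6×128 / (10×99)
  = 1 − 768/990 = 1 − 0.77576 ≈ 0.2242

0.2242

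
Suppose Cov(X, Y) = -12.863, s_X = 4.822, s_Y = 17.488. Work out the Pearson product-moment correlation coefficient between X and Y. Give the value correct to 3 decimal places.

r = Cov(X,Y) / (s_X · s_Y) = -12.863 / (4.822 × 17.488)
  = -12.863 / 84.3271 ≈ -0.153

-0.153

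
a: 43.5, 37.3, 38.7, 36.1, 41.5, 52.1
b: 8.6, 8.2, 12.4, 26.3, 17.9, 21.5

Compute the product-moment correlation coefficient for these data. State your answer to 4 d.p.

0.1436

n = 6, Σa = 249.2, Σb = 94.9, Σa² = 10521.1, Σb² = 1769.31, Σab = 3972.27
nΣab − ΣaΣb = 23833.62 − 23649.08 = 184.54
nΣa² − (Σa)² = 63126.6 − 62100.64 = 1025.96; nΣb² − (Σb)² = 10615.86 − 9006.01 = 1609.85
r = 184.54 / √(1025.96 × 1609.85) = 184.54 / 1285.1621 ≈ 0.1436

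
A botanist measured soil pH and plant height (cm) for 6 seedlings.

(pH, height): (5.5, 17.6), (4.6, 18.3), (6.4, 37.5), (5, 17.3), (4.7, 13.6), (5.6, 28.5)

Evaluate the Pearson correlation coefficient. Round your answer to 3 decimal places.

n = 6, Σx = 31.8, Σy = 132.8, Σx² = 170.82, Σy² = 3347.4, Σxy = 731
nΣxy − ΣxΣy = 4386 − 4223.04 = 162.96
nΣx² − (Σx)² = 1024.92 − 1011.24 = 13.68; nΣy² − (Σy)² = 20084.4 − 17635.84 = 2448.56
r = 162.96 / √(13.68 × 2448.56) = 162.96 / 183.0199 ≈ 0.890

0.890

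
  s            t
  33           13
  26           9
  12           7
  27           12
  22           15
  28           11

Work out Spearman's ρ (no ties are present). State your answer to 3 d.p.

Rank s: 6, 3, 1, 4, 2, 5
Rank t: 5, 2, 1, 4, 6, 3
d = rank(s) − rank(t): 1, 1, 0, 0, -4, 2; Σd² = 22
ρ = 1 − 6Σd² / [n(n²−1)] = 1 − 6×22 / (6×35) = 1 − 132/210 ≈ 0.371

0.371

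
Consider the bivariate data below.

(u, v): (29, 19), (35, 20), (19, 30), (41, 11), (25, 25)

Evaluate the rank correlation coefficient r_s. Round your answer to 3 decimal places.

Rank u: 3, 4, 1, 5, 2
Rank v: 2, 3, 5, 1, 4
d = rank(u) − rank(v): 1, 1, -4, 4, -2; Σd² = 38
ρ = 1 − 6Σd² / [n(n²−1)] = 1 − 6×38 / (5×24) = 1 − 228/120 ≈ -0.900

-0.900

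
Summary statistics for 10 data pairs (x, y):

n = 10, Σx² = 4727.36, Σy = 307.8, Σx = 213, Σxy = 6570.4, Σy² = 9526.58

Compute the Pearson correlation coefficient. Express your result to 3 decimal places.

r = (nΣxy − ΣxΣy) / √[(nΣx² − (Σx)²)(nΣy² − (Σy)²)]
Numerator: 10×6570.4 − 213×307.8 = 142.6
Denominator: √[(47273.6 − 45369)(95265.8 − 94740.84)] = √[1904.6 × 524.96] = 999.9194
r = 142.6 / 999.9194 ≈ 0.143

0.143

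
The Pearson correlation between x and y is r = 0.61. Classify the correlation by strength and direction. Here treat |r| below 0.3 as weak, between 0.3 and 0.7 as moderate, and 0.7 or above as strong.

r = 0.61 > 0 so the relationship is positive.
|r| = 0.61, which falls in the moderate range.

moderate positive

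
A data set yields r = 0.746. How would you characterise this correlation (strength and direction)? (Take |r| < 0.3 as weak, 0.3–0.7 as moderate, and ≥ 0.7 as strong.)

strong positive

r = 0.746 > 0 so the relationship is positive.
|r| = 0.746, which falls in the strong range.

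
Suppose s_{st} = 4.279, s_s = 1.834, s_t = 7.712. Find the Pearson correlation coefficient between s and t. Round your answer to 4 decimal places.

r = Cov(s,t) / (s_s · s_t) = 4.279 / (1.834 × 7.712)
  = 4.279 / 14.1438 ≈ 0.3025

0.3025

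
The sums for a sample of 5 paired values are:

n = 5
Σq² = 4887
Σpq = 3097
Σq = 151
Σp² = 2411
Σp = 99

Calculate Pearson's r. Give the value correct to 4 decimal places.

0.2793

r = (nΣpq − ΣpΣq) / √[(nΣp² − (Σp)²)(nΣq² − (Σq)²)]
Numerator: 5×3097 − 99×151 = 536
Denominator: √[(12055 − 9801)(24435 − 22801)] = √[2254 × 1634] = 1919.1238
r = 536 / 1919.1238 ≈ 0.2793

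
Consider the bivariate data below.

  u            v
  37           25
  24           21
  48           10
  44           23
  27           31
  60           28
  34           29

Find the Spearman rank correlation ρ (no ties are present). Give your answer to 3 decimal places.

-0.214

Rank u: 4, 1, 6, 5, 2, 7, 3
Rank v: 4, 2, 1, 3, 7, 5, 6
d = rank(u) − rank(v): 0, -1, 5, 2, -5, 2, -3; Σd² = 68
ρ = 1 − 6Σd² / [n(n²−1)] = 1 − 6×68 / (7×48) = 1 − 408/336 ≈ -0.214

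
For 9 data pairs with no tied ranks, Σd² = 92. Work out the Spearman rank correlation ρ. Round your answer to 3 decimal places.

0.233

ρ = 1 − 6Σd² / [n(n²−1)] = 1 − 6×92 / (9×80)
  = 1 − 552/720 = 1 − 0.7667 ≈ 0.233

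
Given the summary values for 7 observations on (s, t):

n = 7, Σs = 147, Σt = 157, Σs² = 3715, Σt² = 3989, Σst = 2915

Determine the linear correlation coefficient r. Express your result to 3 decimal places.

-0.705

r = (nΣst − ΣsΣt) / √[(nΣs² − (Σs)²)(nΣt² − (Σt)²)]
Numerator: 7×2915 − 147×157 = -2674
Denominator: √[(26005 − 21609)(27923 − 24649)] = √[4396 × 3274] = 3793.7454
r = -2674 / 3793.7454 ≈ -0.705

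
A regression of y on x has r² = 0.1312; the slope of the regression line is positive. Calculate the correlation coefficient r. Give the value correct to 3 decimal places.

|r| = √0.1312 = 0.362
The association is positive, so r = 0.362.

0.362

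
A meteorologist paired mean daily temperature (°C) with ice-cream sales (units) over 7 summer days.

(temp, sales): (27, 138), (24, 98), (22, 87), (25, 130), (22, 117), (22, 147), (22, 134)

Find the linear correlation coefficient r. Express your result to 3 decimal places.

n = 7, Σx = 164, Σy = 851, Σx² = 3866, Σy² = 106371, Σxy = 19998
nΣxy − ΣxΣy = 139986 − 139564 = 422
nΣx² − (Σx)² = 27062 − 26896 = 166; nΣy² − (Σy)² = 744597 − 724201 = 20396
r = 422 / √(166 × 20396) = 422 / 1840.0370 ≈ 0.229

0.229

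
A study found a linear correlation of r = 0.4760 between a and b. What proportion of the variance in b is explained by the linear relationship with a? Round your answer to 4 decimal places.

0.2266

r² = (0.4760)² = 0.2266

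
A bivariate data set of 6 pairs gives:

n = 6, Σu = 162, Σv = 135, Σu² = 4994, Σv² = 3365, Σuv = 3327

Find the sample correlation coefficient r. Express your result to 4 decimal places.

-0.7057

r = (nΣuv − ΣuΣv) / √[(nΣu² − (Σu)²)(nΣv² − (Σv)²)]
Numerator: 6×3327 − 162×135 = -1908
Denominator: √[(29964 − 26244)(20190 − 18225)] = √[3720 × 1965] = 2703.6642
r = -1908 / 2703.6642 ≈ -0.7057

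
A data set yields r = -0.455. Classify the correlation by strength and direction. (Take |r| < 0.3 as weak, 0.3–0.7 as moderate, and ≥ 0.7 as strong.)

r = -0.455 < 0 so the relationship is negative.
|r| = 0.455, which falls in the moderate range.

moderate negative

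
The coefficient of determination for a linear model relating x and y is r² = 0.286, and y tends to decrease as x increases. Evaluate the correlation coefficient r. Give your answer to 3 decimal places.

|r| = √0.286 = 0.535
The association is negative, so r = −0.535.

-0.535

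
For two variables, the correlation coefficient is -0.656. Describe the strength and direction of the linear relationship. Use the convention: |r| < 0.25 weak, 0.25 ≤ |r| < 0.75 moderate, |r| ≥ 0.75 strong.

r = -0.656 < 0 so the relationship is negative.
|r| = 0.656, which falls in the moderate range.

moderate negative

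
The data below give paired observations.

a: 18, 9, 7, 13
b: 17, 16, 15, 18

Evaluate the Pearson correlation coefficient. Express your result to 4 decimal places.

0.7178

n = 4, Σa = 47, Σb = 66, Σa² = 623, Σb² = 1094, Σab = 789
nΣab − ΣaΣb = 3156 − 3102 = 54
nΣa² − (Σa)² = 2492 − 2209 = 283; nΣb² − (Σb)² = 4376 − 4356 = 20
r = 54 / √(283 × 20) = 54 / 75.2330 ≈ 0.7178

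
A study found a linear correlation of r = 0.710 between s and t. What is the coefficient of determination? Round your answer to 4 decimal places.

0.5041

r² = (0.710)² = 0.5041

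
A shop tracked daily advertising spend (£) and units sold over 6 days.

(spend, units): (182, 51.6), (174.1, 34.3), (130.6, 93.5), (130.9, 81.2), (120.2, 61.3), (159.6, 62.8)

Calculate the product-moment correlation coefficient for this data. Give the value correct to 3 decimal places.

-0.717

n = 6, Σx = 897.4, Σy = 384.7, Σx² = 137546.18, Σy² = 26876.27, Σxy = 55594.15
nΣxy − ΣxΣy = 333564.9 − 345229.78 = -11664.88
nΣx² − (Σx)² = 825277.08 − 805326.76 = 19950.32; nΣy² − (Σy)² = 161257.62 − 147994.09 = 13263.53
r = -11664.88 / √(19950.32 × 13263.53) = -11664.88 / 16266.8887 ≈ -0.717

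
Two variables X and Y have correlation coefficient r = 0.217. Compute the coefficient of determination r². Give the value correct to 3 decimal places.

0.047

r² = (0.217)² = 0.047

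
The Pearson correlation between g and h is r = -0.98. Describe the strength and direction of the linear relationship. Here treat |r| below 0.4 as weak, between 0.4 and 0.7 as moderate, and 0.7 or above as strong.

strong negative

r = -0.98 < 0 so the relationship is negative.
|r| = 0.98, which falls in the strong range.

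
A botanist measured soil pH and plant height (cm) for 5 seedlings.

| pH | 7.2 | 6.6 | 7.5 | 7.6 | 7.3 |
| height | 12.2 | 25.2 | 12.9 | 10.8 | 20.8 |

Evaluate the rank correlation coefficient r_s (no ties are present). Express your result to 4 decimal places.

Rank pH: 2, 1, 4, 5, 3
Rank height: 2, 5, 3, 1, 4
d = rank(pH) − rank(height): 0, -4, 1, 4, -1; Σd² = 34
ρ = 1 − 6Σd² / [n(n²−1)] = 1 − 6×34 / (5×24) = 1 − 204/120 ≈ -0.7000

-0.7000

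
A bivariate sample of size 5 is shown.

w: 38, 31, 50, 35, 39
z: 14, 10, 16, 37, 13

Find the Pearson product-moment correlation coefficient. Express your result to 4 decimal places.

n = 5, Σw = 193, Σz = 90, Σw² = 7651, Σz² = 2090, Σwz = 3444
nΣwz − ΣwΣz = 17220 − 17370 = -150
nΣw² − (Σw)² = 38255 − 37249 = 1006; nΣz² − (Σz)² = 10450 − 8100 = 2350
r = -150 / √(1006 × 2350) = -150 / 1537.5630 ≈ -0.0976

-0.0976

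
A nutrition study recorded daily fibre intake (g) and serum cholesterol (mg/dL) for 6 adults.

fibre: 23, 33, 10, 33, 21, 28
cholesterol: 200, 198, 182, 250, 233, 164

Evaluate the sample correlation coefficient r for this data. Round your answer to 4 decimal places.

0.3036

n = 6, Σx = 148, Σy = 1227, Σx² = 4032, Σy² = 256013, Σxy = 30689
nΣxy − ΣxΣy = 184134 − 181596 = 2538
nΣx² − (Σx)² = 24192 − 21904 = 2288; nΣy² − (Σy)² = 1536078 − 1505529 = 30549
r = 2538 / √(2288 × 30549) = 2538 / 8360.3895 ≈ 0.3036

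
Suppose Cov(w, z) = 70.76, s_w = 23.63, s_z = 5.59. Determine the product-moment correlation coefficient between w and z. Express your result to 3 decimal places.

r = Cov(w,z) / (s_w · s_z) = 70.76 / (23.63 × 5.59)
  = 70.76 / 132.0917 ≈ 0.536

0.536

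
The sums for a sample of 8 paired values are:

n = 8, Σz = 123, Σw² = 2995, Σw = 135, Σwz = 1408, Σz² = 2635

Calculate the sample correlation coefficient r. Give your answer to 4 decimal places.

r = (nΣwz − ΣwΣz) / √[(nΣw² − (Σw)²)(nΣz² − (Σz)²)]
Numerator: 8×1408 − 135×123 = -5341
Denominator: √[(23960 − 18225)(21080 − 15129)] = √[5735 × 5951] = 5842.0018
r = -5341 / 5842.0018 ≈ -0.9142

-0.9142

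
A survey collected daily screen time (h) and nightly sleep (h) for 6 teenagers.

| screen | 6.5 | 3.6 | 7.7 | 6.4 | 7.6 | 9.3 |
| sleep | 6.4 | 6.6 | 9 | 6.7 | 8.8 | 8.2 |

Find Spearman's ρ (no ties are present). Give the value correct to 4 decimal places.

0.6571

Rank screen: 3, 1, 5, 2, 4, 6
Rank sleep: 1, 2, 6, 3, 5, 4
d = rank(screen) − rank(sleep): 2, -1, -1, -1, -1, 2; Σd² = 12
ρ = 1 − 6Σd² / [n(n²−1)] = 1 − 6×12 / (6×35) = 1 − 72/210 ≈ 0.6571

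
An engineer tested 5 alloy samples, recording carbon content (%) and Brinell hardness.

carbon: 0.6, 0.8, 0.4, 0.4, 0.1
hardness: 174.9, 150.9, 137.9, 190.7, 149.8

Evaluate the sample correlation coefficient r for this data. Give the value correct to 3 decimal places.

n = 5, Σx = 2.3, Σy = 804.2, Σx² = 1.33, Σy² = 131183.76, Σxy = 372.08
nΣxy − ΣxΣy = 1860.4 − 1849.66 = 10.74
nΣx² − (Σx)² = 6.65 − 5.29 = 1.36; nΣy² − (Σy)² = 655918.8 − 646737.64 = 9181.16
r = 10.74 / √(1.36 × 9181.16) = 10.74 / 111.7425 ≈ 0.096

0.096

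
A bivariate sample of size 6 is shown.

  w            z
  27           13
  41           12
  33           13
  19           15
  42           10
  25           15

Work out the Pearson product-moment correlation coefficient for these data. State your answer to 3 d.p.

n = 6, Σw = 187, Σz = 78, Σw² = 6249, Σz² = 1032, Σwz = 2352
nΣwz − ΣwΣz = 14112 − 14586 = -474
nΣw² − (Σw)² = 37494 − 34969 = 2525; nΣz² − (Σz)² = 6192 − 6084 = 108
r = -474 / √(2525 × 108) = -474 / 522.2069 ≈ -0.908

-0.908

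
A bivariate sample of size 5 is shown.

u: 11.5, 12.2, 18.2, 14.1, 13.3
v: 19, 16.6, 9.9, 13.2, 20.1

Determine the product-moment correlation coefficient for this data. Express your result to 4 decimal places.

n = 5, Σu = 69.3, Σv = 78.8, Σu² = 988.03, Σv² = 1312.82, Σuv = 1054.65
nΣuv − ΣuΣv = 5273.25 − 5460.84 = -187.59
nΣu² − (Σu)² = 4940.15 − 4802.49 = 137.66; nΣv² − (Σv)² = 6564.1 − 6209.44 = 354.66
r = -187.59 / √(137.66 × 354.66) = -187.59 / 220.9581 ≈ -0.8490

-0.8490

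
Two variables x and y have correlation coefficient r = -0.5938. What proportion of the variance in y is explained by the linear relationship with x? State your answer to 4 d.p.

0.3526

r² = (-0.5938)² = 0.3526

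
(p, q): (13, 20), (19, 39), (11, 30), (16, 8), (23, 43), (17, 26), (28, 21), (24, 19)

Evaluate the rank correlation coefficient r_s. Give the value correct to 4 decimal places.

Rank p: 2, 5, 1, 3, 6, 4, 8, 7
Rank q: 3, 7, 6, 1, 8, 5, 4, 2
d = rank(p) − rank(q): -1, -2, -5, 2, -2, -1, 4, 5; Σd² = 80
ρ = 1 − 6Σd² / [n(n²−1)] = 1 − 6×80 / (8×63) = 1 − 480/504 ≈ 0.0476

0.0476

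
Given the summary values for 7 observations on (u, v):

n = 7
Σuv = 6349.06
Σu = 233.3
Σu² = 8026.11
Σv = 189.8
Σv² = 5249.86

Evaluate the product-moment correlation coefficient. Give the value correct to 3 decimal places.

0.145

r = (nΣuv − ΣuΣv) / √[(nΣu² − (Σu)²)(nΣv² − (Σv)²)]
Numerator: 7×6349.06 − 233.3×189.8 = 163.08
Denominator: √[(56182.77 − 54428.89)(36749.02 − 36024.04)] = √[1753.88 × 724.98] = 1127.6205
r = 163.08 / 1127.6205 ≈ 0.145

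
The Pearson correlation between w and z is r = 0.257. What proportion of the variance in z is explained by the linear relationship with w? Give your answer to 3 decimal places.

0.066

r² = (0.257)² = 0.066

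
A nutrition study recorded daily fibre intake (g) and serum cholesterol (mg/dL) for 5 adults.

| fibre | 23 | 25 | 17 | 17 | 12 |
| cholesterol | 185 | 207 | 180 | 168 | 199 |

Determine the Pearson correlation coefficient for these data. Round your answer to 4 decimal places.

n = 5, Σx = 94, Σy = 939, Σx² = 1876, Σy² = 177299, Σxy = 17734
nΣxy − ΣxΣy = 88670 − 88266 = 404
nΣx² − (Σx)² = 9380 − 8836 = 544; nΣy² − (Σy)² = 886495 − 881721 = 4774
r = 404 / √(544 × 4774) = 404 / 1611.5384 ≈ 0.2507

0.2507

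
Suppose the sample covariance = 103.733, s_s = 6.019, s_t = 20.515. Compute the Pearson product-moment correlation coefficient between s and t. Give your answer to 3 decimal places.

r = Cov(s,t) / (s_s · s_t) = 103.733 / (6.019 × 20.515)
  = 103.733 / 123.4798 ≈ 0.840

0.840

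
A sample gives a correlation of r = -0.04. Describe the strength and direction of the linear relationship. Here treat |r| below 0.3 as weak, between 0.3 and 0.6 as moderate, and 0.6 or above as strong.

r = -0.04 < 0 so the relationship is negative.
|r| = 0.04, which falls in the weak range.

weak negative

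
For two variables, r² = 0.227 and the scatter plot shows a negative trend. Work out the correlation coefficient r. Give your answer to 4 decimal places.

-0.4764

|r| = √0.227 = 0.4764
The association is negative, so r = −0.4764.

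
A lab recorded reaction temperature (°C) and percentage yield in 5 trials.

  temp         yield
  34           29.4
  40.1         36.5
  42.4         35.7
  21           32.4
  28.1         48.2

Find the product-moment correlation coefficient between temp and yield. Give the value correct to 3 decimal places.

n = 5, Σx = 165.6, Σy = 182.2, Σx² = 5792.38, Σy² = 6844.1, Σxy = 6011.75
nΣxy − ΣxΣy = 30058.75 − 30172.32 = -113.57
nΣx² − (Σx)² = 28961.9 − 27423.36 = 1538.54; nΣy² − (Σy)² = 34220.5 − 33196.84 = 1023.66
r = -113.57 / √(1538.54 × 1023.66) = -113.57 / 1254.9669 ≈ -0.090

-0.090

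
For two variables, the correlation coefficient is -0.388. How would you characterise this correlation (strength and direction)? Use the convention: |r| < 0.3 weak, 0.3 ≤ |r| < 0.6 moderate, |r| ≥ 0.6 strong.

r = -0.388 < 0 so the relationship is negative.
|r| = 0.388, which falls in the moderate range.

moderate negative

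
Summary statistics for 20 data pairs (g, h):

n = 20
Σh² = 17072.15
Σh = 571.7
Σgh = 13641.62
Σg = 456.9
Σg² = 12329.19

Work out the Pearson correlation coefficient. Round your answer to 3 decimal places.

0.495

r = (nΣgh − ΣgΣh) / √[(nΣg² − (Σg)²)(nΣh² − (Σh)²)]
Numerator: 20×13641.62 − 456.9×571.7 = 11622.67
Denominator: √[(246583.8 − 208757.61)(341443 − 326840.89)] = √[37826.19 × 14602.11] = 23501.9613
r = 11622.67 / 23501.9613 ≈ 0.495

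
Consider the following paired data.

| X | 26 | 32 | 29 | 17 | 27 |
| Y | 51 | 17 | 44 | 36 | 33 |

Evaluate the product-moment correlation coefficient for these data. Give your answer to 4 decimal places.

-0.3225

n = 5, ΣX = 131, ΣY = 181, ΣX² = 3559, ΣY² = 7211, ΣXY = 4649
nΣXY − ΣXΣY = 23245 − 23711 = -466
nΣX² − (ΣX)² = 17795 − 17161 = 634; nΣY² − (ΣY)² = 36055 − 32761 = 3294
r = -466 / √(634 × 3294) = -466 / 1445.1284 ≈ -0.3225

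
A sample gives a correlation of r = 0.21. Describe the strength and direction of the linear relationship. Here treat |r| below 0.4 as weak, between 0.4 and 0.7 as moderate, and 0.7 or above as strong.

r = 0.21 > 0 so the relationship is positive.
|r| = 0.21, which falls in the weak range.

weak positive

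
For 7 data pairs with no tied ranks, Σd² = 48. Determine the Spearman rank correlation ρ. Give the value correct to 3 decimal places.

0.143

ρ = 1 − 6Σd² / [n(n²−1)] = 1 − 6×48 / (7×48)
  = 1 − 288/336 = 1 − 0.8571 ≈ 0.143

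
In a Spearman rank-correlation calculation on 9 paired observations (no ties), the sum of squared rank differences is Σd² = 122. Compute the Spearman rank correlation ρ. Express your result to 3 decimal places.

-0.017

ρ = 1 − 6Σd² / [n(n²−1)] = 1 − 6×122 / (9×80)
  = 1 − 732/720 = 1 − 1.0167 ≈ -0.017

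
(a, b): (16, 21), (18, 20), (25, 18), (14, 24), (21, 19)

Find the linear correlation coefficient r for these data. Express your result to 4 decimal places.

-0.9191

n = 5, Σa = 94, Σb = 102, Σa² = 1842, Σb² = 2102, Σab = 1881
nΣab − ΣaΣb = 9405 − 9588 = -183
nΣa² − (Σa)² = 9210 − 8836 = 374; nΣb² − (Σb)² = 10510 − 10404 = 106
r = -183 / √(374 × 106) = -183 / 199.1080 ≈ -0.9191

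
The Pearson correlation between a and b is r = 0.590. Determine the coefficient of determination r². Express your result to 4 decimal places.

0.3481

r² = (0.590)² = 0.3481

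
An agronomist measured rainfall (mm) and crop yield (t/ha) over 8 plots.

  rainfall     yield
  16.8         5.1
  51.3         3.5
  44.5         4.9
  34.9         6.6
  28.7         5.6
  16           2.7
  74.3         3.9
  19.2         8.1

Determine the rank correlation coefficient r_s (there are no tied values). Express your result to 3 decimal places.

Rank rainfall: 2, 7, 6, 5, 4, 1, 8, 3
Rank yield: 5, 2, 4, 7, 6, 1, 3, 8
d = rank(rainfall) − rank(yield): -3, 5, 2, -2, -2, 0, 5, -5; Σd² = 96
ρ = 1 − 6Σd² / [n(n²−1)] = 1 − 6×96 / (8×63) = 1 − 576/504 ≈ -0.143

-0.143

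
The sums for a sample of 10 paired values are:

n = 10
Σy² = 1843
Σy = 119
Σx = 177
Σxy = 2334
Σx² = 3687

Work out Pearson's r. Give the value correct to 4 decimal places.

0.4682

r = (nΣxy − ΣxΣy) / √[(nΣx² − (Σx)²)(nΣy² − (Σy)²)]
Numerator: 10×2334 − 177×119 = 2277
Denominator: √[(36870 − 31329)(18430 − 14161)] = √[5541 × 4269] = 4863.5922
r = 2277 / 4863.5922 ≈ 0.4682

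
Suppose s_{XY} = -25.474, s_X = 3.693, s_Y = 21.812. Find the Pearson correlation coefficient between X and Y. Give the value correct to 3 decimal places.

-0.316

r = Cov(X,Y) / (s_X · s_Y) = -25.474 / (3.693 × 21.812)
  = -25.474 / 80.5517 ≈ -0.316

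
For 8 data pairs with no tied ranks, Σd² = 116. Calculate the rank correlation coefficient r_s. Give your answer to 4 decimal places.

-0.3810

ρ = 1 − 6Σd² / [n(n²−1)] = 1 − 6×116 / (8×63)
  = 1 − 696/504 = 1 − 1.38095 ≈ -0.3810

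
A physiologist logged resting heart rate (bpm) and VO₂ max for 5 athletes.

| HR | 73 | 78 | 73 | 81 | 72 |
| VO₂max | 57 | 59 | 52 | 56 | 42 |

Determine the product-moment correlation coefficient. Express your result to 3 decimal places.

n = 5, Σx = 377, Σy = 266, Σx² = 28487, Σy² = 14334, Σxy = 20119
nΣxy − ΣxΣy = 100595 − 100282 = 313
nΣx² − (Σx)² = 142435 − 142129 = 306; nΣy² − (Σy)² = 71670 − 70756 = 914
r = 313 / √(306 × 914) = 313 / 528.8516 ≈ 0.592

0.592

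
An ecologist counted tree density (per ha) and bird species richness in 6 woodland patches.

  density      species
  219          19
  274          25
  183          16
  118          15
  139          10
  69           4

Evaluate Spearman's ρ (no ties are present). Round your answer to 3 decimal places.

0.943

Rank density: 5, 6, 4, 2, 3, 1
Rank species: 5, 6, 4, 3, 2, 1
d = rank(density) − rank(species): 0, 0, 0, -1, 1, 0; Σd² = 2
ρ = 1 − 6Σd² / [n(n²−1)] = 1 − 6×2 / (6×35) = 1 − 12/210 ≈ 0.943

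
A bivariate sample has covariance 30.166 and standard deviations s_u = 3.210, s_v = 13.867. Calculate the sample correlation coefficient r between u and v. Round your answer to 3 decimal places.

0.678

r = Cov(u,v) / (s_u · s_v) = 30.166 / (3.210 × 13.867)
  = 30.166 / 44.5131 ≈ 0.678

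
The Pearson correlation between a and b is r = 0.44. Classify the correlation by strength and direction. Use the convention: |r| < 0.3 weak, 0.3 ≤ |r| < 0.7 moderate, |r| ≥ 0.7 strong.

moderate positive

r = 0.44 > 0 so the relationship is positive.
|r| = 0.44, which falls in the moderate range.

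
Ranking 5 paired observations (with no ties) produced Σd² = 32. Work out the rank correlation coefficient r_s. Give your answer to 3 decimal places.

-0.600

ρ = 1 − 6Σd² / [n(n²−1)] = 1 − 6×32 / (5×24)
  = 1 − 192/120 = 1 − 1.6000 ≈ -0.600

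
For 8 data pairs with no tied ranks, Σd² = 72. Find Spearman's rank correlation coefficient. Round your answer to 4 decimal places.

0.1429

ρ = 1 − 6Σd² / [n(n²−1)] = 1 − 6×72 / (8×63)
  = 1 − 432/504 = 1 − 0.85714 ≈ 0.1429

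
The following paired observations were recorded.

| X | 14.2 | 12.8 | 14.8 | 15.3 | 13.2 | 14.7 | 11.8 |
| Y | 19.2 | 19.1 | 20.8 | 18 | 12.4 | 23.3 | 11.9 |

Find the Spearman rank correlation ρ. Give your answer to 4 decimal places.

0.5357

Rank X: 4, 2, 6, 7, 3, 5, 1
Rank Y: 5, 4, 6, 3, 2, 7, 1
d = rank(X) − rank(Y): -1, -2, 0, 4, 1, -2, 0; Σd² = 26
ρ = 1 − 6Σd² / [n(n²−1)] = 1 − 6×26 / (7×48) = 1 − 156/336 ≈ 0.5357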